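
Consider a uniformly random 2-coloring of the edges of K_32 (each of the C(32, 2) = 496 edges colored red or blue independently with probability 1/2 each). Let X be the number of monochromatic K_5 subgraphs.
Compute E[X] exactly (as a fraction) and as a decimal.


Let X = Σ_S X_S over the C(32, 5) = 201376 subsets S of size 5, where X_S = 1 if the K_5 on S is monochromatic.
For a fixed S, the K_5 on S has C(5, 2) = 10 edges. P[all 10 edges red] = (1/2)^10, and likewise for blue, so P[monochromatic] = 2·(1/2)^10 = 2^{1 − 10} = 1/512.
Summing: E[X] = C(32, 5) · 2^{1 − 10} = 201376 · 1/512 = 6293/16.
Numerically: E[X] ≈ 393.312.

E[X] = C(32,5)·2^(1−C(5,2)) = 6293/16 ≈ 393.312.


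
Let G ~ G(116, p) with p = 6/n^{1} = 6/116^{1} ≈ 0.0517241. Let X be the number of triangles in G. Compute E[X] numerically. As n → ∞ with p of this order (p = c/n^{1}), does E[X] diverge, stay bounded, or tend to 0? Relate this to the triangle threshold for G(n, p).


Number of potential triangles: C(116, 3) = 253460.
Each occurs with probability p³ ≈ (0.0517241)³ ≈ 1.38382057e-04.
By linearity: E[X] = C(116, 3)·p³ ≈ 253460 · 1.38382057e-04 ≈ 35.074316.
Here α = 1, so p = 6/n is exactly at the triangle threshold p ~ 1/n. Asymptotically E[X] → c³/6 = 6³/6 = 36 ≈ 36.000000, a bounded constant. In this regime the triangle count is asymptotically Poisson(c³/6).

E[X] ≈ 35.074316; in regime p = Θ(1/n^{1}) E[X] stays bounded (at the triangle threshold p ~ 1/n).


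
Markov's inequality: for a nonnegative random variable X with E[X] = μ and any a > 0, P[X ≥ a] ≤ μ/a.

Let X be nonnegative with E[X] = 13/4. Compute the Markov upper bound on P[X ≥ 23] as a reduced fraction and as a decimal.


μ = E[X] = 13/4, a = 23.
Markov: P[X ≥ 23] ≤ μ/a = (13/4)/23 = 13/92.
Numerically: ≈ 0.141.
(Since a = 23 > μ = 3.250, the bound 13/92 is < 1 and informative.)

P[X ≥ 23] ≤ 13/92 ≈ 0.141.


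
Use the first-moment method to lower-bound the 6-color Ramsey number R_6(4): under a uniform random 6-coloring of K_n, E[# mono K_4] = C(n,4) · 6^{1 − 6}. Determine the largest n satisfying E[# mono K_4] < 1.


We need C(n, 4) · 6^{1 − 6} < 1, i.e. C(n, 4) < 6^{6 − 1} = 7776.
Check values of n near the boundary:
  n = 20: C(20, 4) = 4845; 4845 < 7776? YES
  n = 21: C(21, 4) = 5985; 5985 < 7776? YES
  n = 22: C(22, 4) = 7315; 7315 < 7776? YES
  n = 23: C(23, 4) = 8855; 8855 < 7776? NO
  n = 24: C(24, 4) = 10626; 10626 < 7776? NO
The largest n with C(n, 4) < 7776 is n = 22 (where E[X] = 7315/7776 ≈ 0.9407). Hence R_6(4) > 22, i.e. R_6(4) ≥ 23.

Largest n = 22; hence R_6(4) > 22.


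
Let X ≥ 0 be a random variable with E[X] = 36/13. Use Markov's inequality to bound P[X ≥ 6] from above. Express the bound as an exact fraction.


μ = E[X] = 36/13, a = 6.
Markov: P[X ≥ 6] ≤ μ/a = (36/13)/6 = 6/13.
Numerically: ≈ 0.461538.
(Since a = 6 > μ = 2.769231, the bound 6/13 is < 1 and informative.)

P[X ≥ 6] ≤ 6/13 ≈ 0.461538.


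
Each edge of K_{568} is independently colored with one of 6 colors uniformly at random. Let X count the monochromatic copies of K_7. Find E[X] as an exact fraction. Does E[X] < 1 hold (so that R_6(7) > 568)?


E[X] = C(568, 7) · 6^{1 − 21} = 3646611956239704 · 6^{−20} = 3646611956239704/3656158440062976.
As a reduced fraction: E[X] = 16882462760369/16926659444736 ≈ 0.9974.
Is E[X] < 1? YES.
Since E[X] < 1, there exists a 6-coloring of K_{568} with no monochromatic K_7; hence R_6(7) > 568.

E[X] = 16882462760369/16926659444736 ≈ 0.9974; E[X] < 1, so R_6(7) > 568.


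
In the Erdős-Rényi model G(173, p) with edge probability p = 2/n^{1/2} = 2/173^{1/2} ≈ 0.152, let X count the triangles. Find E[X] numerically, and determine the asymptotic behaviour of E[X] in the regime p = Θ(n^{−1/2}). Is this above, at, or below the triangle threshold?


Number of potential triangles: C(173, 3) = 848046.
Each occurs with probability p³ ≈ (0.152)³ ≈ 3.51577e-03.
By linearity: E[X] = C(173, 3)·p³ ≈ 848046 · 3.51577e-03 ≈ 2981.537.
Since α = 1/2 < 1, p = c/n^{1/2} ≫ 1/n is above the triangle threshold p ~ 1/n. Asymptotically E[X] ~ (c³/6)·n^{3(1−α)} = (2³/6)·n^{1.5} → ∞; triangles are abundant w.h.p.

E[X] ≈ 2981.537; in regime p = Θ(1/n^{1/2}) E[X] diverges (above the triangle threshold p ~ 1/n).


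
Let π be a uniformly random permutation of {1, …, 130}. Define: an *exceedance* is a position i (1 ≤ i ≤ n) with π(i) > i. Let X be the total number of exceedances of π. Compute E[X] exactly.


Write X = Σ_{i=1}^{130} X_i, where X_i = 1_{π(i) > i}.
For each fixed i, π(i) is uniform over {1, …, 130} (marginal of a uniform permutation), so P[π(i) > i] = (n − i)/n. Summing: Σ_{i=1}^{130} (n − i)/n = (0 + 1 + … + 129)/130 = 130(130 − 1)/(2·130) = (130 − 1)/2.
Hence E[X] = Σ_{i=1}^{130} (130 − i)/130 = 129/2 ≈ 64.500000.

E[X] = 129/2 = 64.500000.


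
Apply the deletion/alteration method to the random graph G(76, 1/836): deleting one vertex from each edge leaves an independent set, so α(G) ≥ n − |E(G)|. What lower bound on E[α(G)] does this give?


E[|E(G)|] = C(76, 2)·p = 2850 · (1/836) = 75/22.
E[α(G)] ≥ n − E[|E(G)|] = 76 − 75/22 = 1597/22.
Numerically: ≈ 72.59091.
(This is only a lower bound; the true E[α(G)] may be larger.)

E[α(G)] ≥ 1597/22 ≈ 72.59091.


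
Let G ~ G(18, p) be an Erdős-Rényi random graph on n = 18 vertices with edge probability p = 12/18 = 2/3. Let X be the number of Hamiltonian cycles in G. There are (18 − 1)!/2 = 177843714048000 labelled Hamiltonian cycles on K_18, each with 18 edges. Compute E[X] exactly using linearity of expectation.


K_18 has (18 − 1)!/2 = 177843714048000 labelled Hamiltonian cycles.
For each such Hamiltonian cycle H, let X_H = 1 if all 18 edges of H are present in G. Then P[X_H = 1] = p^{18} = (2/3)^{18} = 262144/387420489.
Summing the indicators: E[X] = Σ_H E[X_H] = 177843714048000 · p^{18} = 177843714048000 · 262144/387420489 = 63951526166528000/531441.
Numerically: E[X] ≈ 1.20336e+11.

E[X] = 177843714048000 · (2/3)^{18} = 63951526166528000/531441 ≈ 1.20336e+11.


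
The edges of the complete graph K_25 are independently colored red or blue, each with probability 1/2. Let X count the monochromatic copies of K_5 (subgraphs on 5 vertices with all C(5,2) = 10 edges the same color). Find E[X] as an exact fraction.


Let X = Σ_S X_S over the C(25, 5) = 53130 subsets S of size 5, where X_S = 1 if the K_5 on S is monochromatic.
For a fixed S, the K_5 on S has C(5, 2) = 10 edges. P[all 10 edges red] = (1/2)^10, and likewise for blue, so P[monochromatic] = 2·(1/2)^10 = 2^{1 − 10} = 1/512.
Summing: E[X] = C(25, 5) · 2^{1 − 10} = 53130 · 1/512 = 26565/256.
Numerically: E[X] ≈ 103.7695.

E[X] = C(25,5)·2^(1−C(5,2)) = 26565/256 ≈ 103.7695.


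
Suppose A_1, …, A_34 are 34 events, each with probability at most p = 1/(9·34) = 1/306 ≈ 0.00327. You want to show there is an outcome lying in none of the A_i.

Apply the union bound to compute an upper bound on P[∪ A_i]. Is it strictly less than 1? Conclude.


Union bound: P[∪_{i=1}^{34} A_i] ≤ Σ_i P[A_i] ≤ 34·p = 34·(1/306) = 1/9.
Numerically: 1/9 ≈ 0.11111.
Is 1/9 < 1? YES.
Since P[∪ A_i] ≤ 1/9 < 1, the complement has P[∩ A_i^c] ≥ 1 − 1/9 = 8/9 > 0, so some outcome avoids every A_i.

34·p = 1/9 ≈ 0.11111; existence CERTIFIED by the union bound.


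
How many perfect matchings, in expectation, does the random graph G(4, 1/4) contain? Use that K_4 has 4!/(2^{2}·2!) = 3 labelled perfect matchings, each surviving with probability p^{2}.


K_4 has 4!/(2^{2}·2!) = 3 labelled perfect matchings.
For each such perfect matching H, let X_H = 1 if all 2 edges of H are present in G. Then P[X_H = 1] = p^{2} = (1/4)^{2} = 1/16.
Summing the indicators: E[X] = Σ_H E[X_H] = 3 · p^{2} = 3 · 1/16 = 3/16.
Numerically: E[X] ≈ 0.1875.

E[X] = 3 · (1/4)^{2} = 3/16 ≈ 0.1875.


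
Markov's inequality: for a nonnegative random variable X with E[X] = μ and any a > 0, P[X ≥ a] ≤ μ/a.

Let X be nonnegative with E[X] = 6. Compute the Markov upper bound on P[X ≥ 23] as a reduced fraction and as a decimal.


μ = E[X] = 6, a = 23.
Markov: P[X ≥ 23] ≤ μ/a = (6)/23 = 6/23.
Numerically: ≈ 0.260870.
(Since a = 23 > μ = 6.000000, the bound 6/23 is < 1 and informative.)

P[X ≥ 23] ≤ 6/23 ≈ 0.260870.


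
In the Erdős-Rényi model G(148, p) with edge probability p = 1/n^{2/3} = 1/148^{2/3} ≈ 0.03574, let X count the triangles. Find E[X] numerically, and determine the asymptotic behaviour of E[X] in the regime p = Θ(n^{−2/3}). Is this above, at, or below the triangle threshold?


Number of potential triangles: C(148, 3) = 529396.
Each occurs with probability p³ ≈ (0.03574)³ ≈ 4.565376e-05.
By linearity: E[X] = C(148, 3)·p³ ≈ 529396 · 4.565376e-05 ≈ 24.1689.
Since α = 2/3 < 1, p = c/n^{2/3} ≫ 1/n is above the triangle threshold p ~ 1/n. Asymptotically E[X] ~ (c³/6)·n^{3(1−α)} = (1³/6)·n^{1} → ∞; triangles are abundant w.h.p.

E[X] ≈ 24.1689; in regime p = Θ(1/n^{2/3}) E[X] diverges (above the triangle threshold p ~ 1/n).


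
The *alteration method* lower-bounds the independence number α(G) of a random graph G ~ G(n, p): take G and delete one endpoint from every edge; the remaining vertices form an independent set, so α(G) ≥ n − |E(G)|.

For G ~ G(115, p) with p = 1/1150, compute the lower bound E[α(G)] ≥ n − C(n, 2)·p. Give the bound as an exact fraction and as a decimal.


E[|E(G)|] = C(115, 2)·p = 6555 · (1/1150) = 57/10.
E[α(G)] ≥ n − E[|E(G)|] = 115 − 57/10 = 1093/10.
Numerically: ≈ 109.3000.
(This is only a lower bound; the true E[α(G)] may be larger.)

E[α(G)] ≥ 1093/10 ≈ 109.3000.


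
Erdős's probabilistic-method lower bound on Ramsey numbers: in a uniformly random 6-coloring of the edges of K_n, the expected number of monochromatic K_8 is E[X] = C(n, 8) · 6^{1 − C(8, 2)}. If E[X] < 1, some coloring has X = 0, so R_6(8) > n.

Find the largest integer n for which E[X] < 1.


We need C(n, 8) · 6^{1 − 28} < 1, i.e. C(n, 8) < 6^{28 − 1} = 1023490369077469249536.
Check values of n near the boundary:
  n = 1590: C(1590, 8) = 995397314198933813310; 995397314198933813310 < 1023490369077469249536? YES
  n = 1591: C(1591, 8) = 1000427749141189953870; 1000427749141189953870 < 1023490369077469249536? YES
  n = 1592: C(1592, 8) = 1005480414540892933435; 1005480414540892933435 < 1023490369077469249536? YES
  n = 1593: C(1593, 8) = 1010555394551193970323; 1010555394551193970323 < 1023490369077469249536? YES
  n = 1594: C(1594, 8) = 1015652773590544255167; 1015652773590544255167 < 1023490369077469249536? YES
  n = 1595: C(1595, 8) = 1020772636343363633895; 1020772636343363633895 < 1023490369077469249536? YES
  n = 1596: C(1596, 8) = 1025915067760710553965; 1025915067760710553965 < 1023490369077469249536? NO
  n = 1597: C(1597, 8) = 1031080153060953275445; 1031080153060953275445 < 1023490369077469249536? NO
  n = 1598: C(1598, 8) = 1036267977730442348529; 1036267977730442348529 < 1023490369077469249536? NO
The largest n with C(n, 8) < 1023490369077469249536 is n = 1595 (where E[X] = 113419181815929292655/113721152119718805504 ≈ 0.997345). Hence R_6(8) > 1595, i.e. R_6(8) ≥ 1596.

Largest n = 1595; hence R_6(8) > 1595.


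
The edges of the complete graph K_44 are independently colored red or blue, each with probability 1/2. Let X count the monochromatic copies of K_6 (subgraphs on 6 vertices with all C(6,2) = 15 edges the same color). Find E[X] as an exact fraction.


Let X = Σ_S X_S over the C(44, 6) = 7059052 subsets S of size 6, where X_S = 1 if the K_6 on S is monochromatic.
For a fixed S, the K_6 on S has C(6, 2) = 15 edges. P[all 15 edges red] = (1/2)^15, and likewise for blue, so P[monochromatic] = 2·(1/2)^15 = 2^{1 − 15} = 1/16384.
By linearity of expectation: E[X] = C(44, 6) · 2^{1 − 15} = 7059052 · 1/16384 = 1764763/4096.
Numerically: E[X] ≈ 430.8503.

E[X] = C(44,6)·2^(1−C(6,2)) = 1764763/4096 ≈ 430.8503.


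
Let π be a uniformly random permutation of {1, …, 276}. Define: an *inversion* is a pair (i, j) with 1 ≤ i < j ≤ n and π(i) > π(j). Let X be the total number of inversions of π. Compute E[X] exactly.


Write X = Σ X_I over the C(276, 2) = 37950 pairs i < j, with X_I the indicator of one inversion.
There are 37950 indicators.
For each fixed pair i < j, the values π(i) and π(j) are two distinct elements of {1, …, 276} in uniformly random order; by symmetry P[π(i) > π(j)] = 1/2.
By linearity: E[X] = 37950 · (1/2) = C(276, 2) · (1/2) = 37950/2 = 18975 ≈ 18975.000.

E[X] = 18975 = 18975.000.


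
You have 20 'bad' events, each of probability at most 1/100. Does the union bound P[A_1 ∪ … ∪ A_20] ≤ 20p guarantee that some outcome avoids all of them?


Union bound: P[∪_{i=1}^{20} A_i] ≤ Σ_i P[A_i] ≤ 20·p = 20·(1/100) = 1/5.
Numerically: 1/5 ≈ 0.20000.
Is 1/5 < 1? YES.
Since P[∪ A_i] ≤ 1/5 < 1, the complement has P[∩ A_i^c] ≥ 1 − 1/5 = 4/5 > 0, so some outcome avoids every A_i.

20·p = 1/5 ≈ 0.20000; existence CERTIFIED by the union bound.


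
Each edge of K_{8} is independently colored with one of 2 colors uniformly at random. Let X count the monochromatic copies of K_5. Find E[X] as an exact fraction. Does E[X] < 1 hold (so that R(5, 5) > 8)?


E[X] = C(8, 5) · 2^{1 − 10} = 56 · 2^{−9} = 56/512.
As a reduced fraction: E[X] = 7/64 ≈ 0.10938.
Is E[X] < 1? YES.
Since E[X] < 1, there exists a 2-coloring of K_{8} with no monochromatic K_5; hence R(5, 5) > 8.

E[X] = 7/64 ≈ 0.10938; E[X] < 1, so R(5, 5) > 8.


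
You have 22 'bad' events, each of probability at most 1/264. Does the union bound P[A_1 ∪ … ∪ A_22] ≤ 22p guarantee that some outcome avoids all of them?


Union bound: P[∪_{i=1}^{22} A_i] ≤ Σ_i P[A_i] ≤ 22·p = 22·(1/264) = 1/12.
Numerically: 1/12 ≈ 0.083333.
Is 1/12 < 1? YES.
Since P[∪ A_i] ≤ 1/12 < 1, the complement has P[∩ A_i^c] ≥ 1 − 1/12 = 11/12 > 0, so some outcome avoids every A_i.

22·p = 1/12 ≈ 0.083333; existence CERTIFIED by the union bound.


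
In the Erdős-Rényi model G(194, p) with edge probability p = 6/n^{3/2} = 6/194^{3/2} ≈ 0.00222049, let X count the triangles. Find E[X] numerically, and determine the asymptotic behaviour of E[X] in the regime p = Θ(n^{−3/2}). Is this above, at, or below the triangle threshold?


Number of potential triangles: C(194, 3) = 1198144.
Each occurs with probability p³ ≈ (0.00222049)³ ≈ 1.09482818e-08.
By linearity: E[X] = C(194, 3)·p³ ≈ 1198144 · 1.09482818e-08 ≈ 0.013118.
Since α = 3/2 > 1, p = c/n^{3/2} = o(1/n) is below the triangle threshold p ~ 1/n. Asymptotically E[X] ~ (c³/6)·n^{3(1−α)} = (6³/6)·n^{-1.5} → 0, so by Markov's inequality G has no triangles w.h.p.

E[X] ≈ 0.013118; in regime p = Θ(1/n^{3/2}) E[X] tends to 0 (below the triangle threshold p ~ 1/n).


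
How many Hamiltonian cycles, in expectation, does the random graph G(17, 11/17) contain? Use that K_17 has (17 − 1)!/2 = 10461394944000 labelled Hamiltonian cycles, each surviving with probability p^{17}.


K_17 has (17 − 1)!/2 = 10461394944000 labelled Hamiltonian cycles.
For each such Hamiltonian cycle H, let X_H = 1 if all 17 edges of H are present in G. Then P[X_H = 1] = p^{17} = (11/17)^{17} = 505447028499293771/827240261886336764177.
Summing the indicators: E[X] = Σ_H E[X_H] = 10461394944000 · p^{17} = 10461394944000 · 505447028499293771/827240261886336764177 = 5287680988402335763510093824000/827240261886336764177.
Numerically: E[X] ≈ 6.392e+09.

E[X] = 10461394944000 · (11/17)^{17} = 5287680988402335763510093824000/827240261886336764177 ≈ 6.392e+09.


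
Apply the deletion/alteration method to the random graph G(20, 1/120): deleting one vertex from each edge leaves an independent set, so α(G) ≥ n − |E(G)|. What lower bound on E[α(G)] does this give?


E[|E(G)|] = C(20, 2)·p = 190 · (1/120) = 19/12.
E[α(G)] ≥ n − E[|E(G)|] = 20 − 19/12 = 221/12.
Numerically: ≈ 18.41667.
(This is only a lower bound; the true E[α(G)] may be larger.)

E[α(G)] ≥ 221/12 ≈ 18.41667.


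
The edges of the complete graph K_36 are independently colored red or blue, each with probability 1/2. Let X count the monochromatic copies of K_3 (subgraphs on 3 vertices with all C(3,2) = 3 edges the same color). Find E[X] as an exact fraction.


Let X = Σ_S X_S over the C(36, 3) = 7140 subsets S of size 3, where X_S = 1 if the K_3 on S is monochromatic.
For a fixed S, the K_3 on S has C(3, 2) = 3 edges. P[all 3 edges red] = (1/2)^3, and likewise for blue, so P[monochromatic] = 2·(1/2)^3 = 2^{1 − 3} = 1/4.
Summing: E[X] = C(36, 3) · 2^{1 − 3} = 7140 · 1/4 = 1785.
Numerically: E[X] ≈ 1785.0000.

E[X] = C(36,3)·2^(1−C(3,2)) = 1785 ≈ 1785.0000.


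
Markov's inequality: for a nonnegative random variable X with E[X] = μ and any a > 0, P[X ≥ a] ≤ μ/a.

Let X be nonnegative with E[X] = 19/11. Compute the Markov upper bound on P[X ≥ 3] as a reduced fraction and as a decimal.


μ = E[X] = 19/11, a = 3.
Markov: P[X ≥ 3] ≤ μ/a = (19/11)/3 = 19/33.
Numerically: ≈ 0.576.
(Since a = 3 > μ = 1.727, the bound 19/33 is < 1 and informative.)

P[X ≥ 3] ≤ 19/33 ≈ 0.576.


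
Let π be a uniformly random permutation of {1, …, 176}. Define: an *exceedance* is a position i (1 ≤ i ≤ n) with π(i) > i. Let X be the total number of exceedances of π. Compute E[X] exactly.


Write X = Σ_{i=1}^{176} X_i, where X_i = 1_{π(i) > i}.
For each fixed i, π(i) is uniform over {1, …, 176} (marginal of a uniform permutation), so P[π(i) > i] = (n − i)/n. Summing: Σ_{i=1}^{176} (n − i)/n = (0 + 1 + … + 175)/176 = 176(176 − 1)/(2·176) = (176 − 1)/2.
Hence E[X] = Σ_{i=1}^{176} (176 − i)/176 = 175/2 ≈ 87.5000.

E[X] = 175/2 = 87.5000.


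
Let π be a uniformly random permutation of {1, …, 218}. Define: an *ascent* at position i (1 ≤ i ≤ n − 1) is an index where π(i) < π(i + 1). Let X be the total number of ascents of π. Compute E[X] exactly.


Write X = Σ X_I over i = 1, …, 217, with X_I the indicator of one ascent.
There are 217 indicators.
For each fixed i, the pair (π(i), π(i+1)) is a uniformly random ordered pair of distinct values from {1, …, 218}; by symmetry P[π(i) < π(i+1)] = 1/2.
By linearity: E[X] = 217 · (1/2) = (218 − 1) · (1/2) = 217/2 ≈ 108.500000.

E[X] = 217/2 = 108.500000.


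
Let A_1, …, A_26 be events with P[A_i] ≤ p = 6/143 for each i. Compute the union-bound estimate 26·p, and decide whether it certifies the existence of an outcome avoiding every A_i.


Union bound: P[∪_{i=1}^{26} A_i] ≤ Σ_i P[A_i] ≤ 26·p = 26·(6/143) = 12/11.
Numerically: 12/11 ≈ 1.090909.
Is 12/11 < 1? NO.
Since the bound 12/11 is ≥ 1, the union bound is uninformative here; it does NOT by itself certify existence.

26·p = 12/11 ≈ 1.090909; existence NOT certified by the union bound.


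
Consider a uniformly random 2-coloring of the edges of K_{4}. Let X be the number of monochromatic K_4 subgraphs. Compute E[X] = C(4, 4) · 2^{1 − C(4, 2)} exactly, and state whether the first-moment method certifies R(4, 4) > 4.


E[X] = C(4, 4) · 2^{1 − 6} = 1 · 2^{−5} = 1/32.
As a reduced fraction: E[X] = 1/32 ≈ 0.0312500.
Is E[X] < 1? YES.
Since E[X] < 1, there exists a 2-coloring of K_{4} with no monochromatic K_4; hence R(4, 4) > 4.

E[X] = 1/32 ≈ 0.0312500; E[X] < 1, so R(4, 4) > 4.


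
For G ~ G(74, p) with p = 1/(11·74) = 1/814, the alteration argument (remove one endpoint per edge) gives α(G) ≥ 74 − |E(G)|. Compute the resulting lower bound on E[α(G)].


E[|E(G)|] = C(74, 2)·p = 2701 · (1/814) = 73/22.
E[α(G)] ≥ n − E[|E(G)|] = 74 − 73/22 = 1555/22.
Numerically: ≈ 70.682.
(This is only a lower bound; the true E[α(G)] may be larger.)

E[α(G)] ≥ 1555/22 ≈ 70.682.


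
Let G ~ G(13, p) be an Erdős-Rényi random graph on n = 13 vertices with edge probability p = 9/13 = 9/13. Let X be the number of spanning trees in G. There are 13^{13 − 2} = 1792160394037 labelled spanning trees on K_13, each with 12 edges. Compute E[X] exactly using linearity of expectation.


K_13 has 13^{13 − 2} = 1792160394037 labelled spanning trees.
For each such spanning tree H, let X_H = 1 if all 12 edges of H are present in G. Then P[X_H = 1] = p^{12} = (9/13)^{12} = 282429536481/23298085122481.
By linearity of expectation: E[X] = Σ_H E[X_H] = 1792160394037 · p^{12} = 1792160394037 · 282429536481/23298085122481 = 282429536481/13.
Numerically: E[X] ≈ 2.1725e+10.

E[X] = 1792160394037 · (9/13)^{12} = 282429536481/13 ≈ 2.1725e+10.


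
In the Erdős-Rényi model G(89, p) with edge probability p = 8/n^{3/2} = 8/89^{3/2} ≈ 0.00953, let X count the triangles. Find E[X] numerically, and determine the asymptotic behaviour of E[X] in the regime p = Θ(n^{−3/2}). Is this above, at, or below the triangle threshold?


Number of potential triangles: C(89, 3) = 113564.
Each occurs with probability p³ ≈ (0.00953)³ ≈ 8.64998e-07.
By linearity: E[X] = C(89, 3)·p³ ≈ 113564 · 8.64998e-07 ≈ 0.098.
Since α = 3/2 > 1, p = c/n^{3/2} = o(1/n) is below the triangle threshold p ~ 1/n. Asymptotically E[X] ~ (c³/6)·n^{3(1−α)} = (8³/6)·n^{-1.5} → 0, so by Markov's inequality G has no triangles w.h.p.

E[X] ≈ 0.098; in regime p = Θ(1/n^{3/2}) E[X] tends to 0 (below the triangle threshold p ~ 1/n).


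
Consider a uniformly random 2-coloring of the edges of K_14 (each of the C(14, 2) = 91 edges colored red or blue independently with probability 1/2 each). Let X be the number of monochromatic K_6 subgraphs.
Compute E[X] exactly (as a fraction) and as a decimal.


Let X = Σ_S X_S over the C(14, 6) = 3003 subsets S of size 6, where X_S = 1 if the K_6 on S is monochromatic.
For a fixed S, the K_6 on S has C(6, 2) = 15 edges. P[all 15 edges red] = (1/2)^15, and likewise for blue, so P[monochromatic] = 2·(1/2)^15 = 2^{1 − 15} = 1/16384.
By linearity of expectation: E[X] = C(14, 6) · 2^{1 − 15} = 3003 · 1/16384 = 3003/16384.
Numerically: E[X] ≈ 0.18329.

E[X] = C(14,6)·2^(1−C(6,2)) = 3003/16384 ≈ 0.18329.


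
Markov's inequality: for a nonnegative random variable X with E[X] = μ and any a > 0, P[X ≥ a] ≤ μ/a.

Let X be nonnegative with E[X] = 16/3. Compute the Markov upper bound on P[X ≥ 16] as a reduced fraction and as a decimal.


μ = E[X] = 16/3, a = 16.
Markov: P[X ≥ 16] ≤ μ/a = (16/3)/16 = 1/3.
Numerically: ≈ 0.3333.
(Since a = 16 > μ = 5.3333, the bound 1/3 is < 1 and informative.)

P[X ≥ 16] ≤ 1/3 ≈ 0.3333.


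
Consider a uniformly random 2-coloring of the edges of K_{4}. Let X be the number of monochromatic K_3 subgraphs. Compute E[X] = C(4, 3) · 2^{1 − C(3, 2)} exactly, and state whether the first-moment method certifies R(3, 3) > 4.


E[X] = C(4, 3) · 2^{1 − 3} = 4 · 2^{−2} = 4/4.
As a reduced fraction: E[X] = 1 ≈ 1.000.
Is E[X] < 1? NO.
Since E[X] ≥ 1, the first-moment bound is inconclusive at n = 4; it does NOT by itself certify R(3, 3) > 4.

E[X] = 1 ≈ 1.000; E[X] ≥ 1; first-moment method inconclusive here.


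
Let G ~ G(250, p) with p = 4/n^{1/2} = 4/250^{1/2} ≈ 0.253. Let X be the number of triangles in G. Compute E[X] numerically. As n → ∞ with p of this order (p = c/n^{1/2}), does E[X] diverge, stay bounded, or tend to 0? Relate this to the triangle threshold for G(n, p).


Number of potential triangles: C(250, 3) = 2573000.
Each occurs with probability p³ ≈ (0.253)³ ≈ 1.61909e-02.
By linearity: E[X] = C(250, 3)·p³ ≈ 2573000 · 1.61909e-02 ≈ 41659.087.
Since α = 1/2 < 1, p = c/n^{1/2} ≫ 1/n is above the triangle threshold p ~ 1/n. Asymptotically E[X] ~ (c³/6)·n^{3(1−α)} = (4³/6)·n^{1.5} → ∞; triangles are abundant w.h.p.

E[X] ≈ 41659.087; in regime p = Θ(1/n^{1/2}) E[X] diverges (above the triangle threshold p ~ 1/n).


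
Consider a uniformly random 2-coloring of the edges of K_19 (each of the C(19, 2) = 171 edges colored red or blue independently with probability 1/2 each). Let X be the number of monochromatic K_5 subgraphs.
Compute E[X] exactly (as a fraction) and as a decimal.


Let X = Σ_S X_S over the C(19, 5) = 11628 subsets S of size 5, where X_S = 1 if the K_5 on S is monochromatic.
For a fixed S, the K_5 on S has C(5, 2) = 10 edges. P[all 10 edges red] = (1/2)^10, and likewise for blue, so P[monochromatic] = 2·(1/2)^10 = 2^{1 − 10} = 1/512.
Summing: E[X] = C(19, 5) · 2^{1 − 10} = 11628 · 1/512 = 2907/128.
Numerically: E[X] ≈ 22.7109.

E[X] = C(19,5)·2^(1−C(5,2)) = 2907/128 ≈ 22.7109.


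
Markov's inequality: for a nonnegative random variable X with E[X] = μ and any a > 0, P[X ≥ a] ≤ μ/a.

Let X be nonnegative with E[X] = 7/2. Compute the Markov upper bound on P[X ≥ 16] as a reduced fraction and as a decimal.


μ = E[X] = 7/2, a = 16.
Markov: P[X ≥ 16] ≤ μ/a = (7/2)/16 = 7/32.
Numerically: ≈ 0.219.
(Since a = 16 > μ = 3.500, the bound 7/32 is < 1 and informative.)

P[X ≥ 16] ≤ 7/32 ≈ 0.219.


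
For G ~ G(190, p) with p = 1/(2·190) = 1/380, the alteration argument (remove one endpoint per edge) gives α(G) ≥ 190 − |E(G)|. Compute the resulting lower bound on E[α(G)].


E[|E(G)|] = C(190, 2)·p = 17955 · (1/380) = 189/4.
E[α(G)] ≥ n − E[|E(G)|] = 190 − 189/4 = 571/4.
Numerically: ≈ 142.7500.
(This is only a lower bound; the true E[α(G)] may be larger.)

E[α(G)] ≥ 571/4 ≈ 142.7500.


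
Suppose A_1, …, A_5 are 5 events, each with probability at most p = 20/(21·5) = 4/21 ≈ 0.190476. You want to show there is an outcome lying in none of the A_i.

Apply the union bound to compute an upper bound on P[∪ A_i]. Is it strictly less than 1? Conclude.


Union bound: P[∪_{i=1}^{5} A_i] ≤ Σ_i P[A_i] ≤ 5·p = 5·(4/21) = 20/21.
Numerically: 20/21 ≈ 0.952381.
Is 20/21 < 1? YES.
Since P[∪ A_i] ≤ 20/21 < 1, the complement has P[∩ A_i^c] ≥ 1 − 20/21 = 1/21 > 0, so some outcome avoids every A_i.

5·p = 20/21 ≈ 0.952381; existence CERTIFIED by the union bound.


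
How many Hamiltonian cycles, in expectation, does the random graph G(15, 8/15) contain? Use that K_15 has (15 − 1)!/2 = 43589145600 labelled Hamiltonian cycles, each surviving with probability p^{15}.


K_15 has (15 − 1)!/2 = 43589145600 labelled Hamiltonian cycles.
For each such Hamiltonian cycle H, let X_H = 1 if all 15 edges of H are present in G. Then P[X_H = 1] = p^{15} = (8/15)^{15} = 35184372088832/437893890380859375.
By linearity: E[X] = Σ_H E[X_H] = 43589145600 · p^{15} = 43589145600 · 35184372088832/437893890380859375 = 252453780711880523776/72081298828125.
Numerically: E[X] ≈ 3.5023e+06.

E[X] = 43589145600 · (8/15)^{15} = 252453780711880523776/72081298828125 ≈ 3.5023e+06.


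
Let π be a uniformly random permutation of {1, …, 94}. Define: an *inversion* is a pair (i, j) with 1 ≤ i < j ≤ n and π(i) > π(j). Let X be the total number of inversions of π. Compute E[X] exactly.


Write X = Σ X_I over the C(94, 2) = 4371 pairs i < j, with X_I the indicator of one inversion.
There are 4371 indicators.
For each fixed pair i < j, the values π(i) and π(j) are two distinct elements of {1, …, 94} in uniformly random order; by symmetry P[π(i) > π(j)] = 1/2.
By linearity: E[X] = 4371 · (1/2) = C(94, 2) · (1/2) = 4371/2 = 4371/2 ≈ 2185.50000.

E[X] = 4371/2 = 2185.50000.


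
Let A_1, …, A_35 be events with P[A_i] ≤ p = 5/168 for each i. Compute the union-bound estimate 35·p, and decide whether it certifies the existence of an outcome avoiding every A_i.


Union bound: P[∪_{i=1}^{35} A_i] ≤ Σ_i P[A_i] ≤ 35·p = 35·(5/168) = 25/24.
Numerically: 25/24 ≈ 1.042.
Is 25/24 < 1? NO.
Since the bound 25/24 is ≥ 1, the union bound is uninformative here; it does NOT by itself certify existence.

35·p = 25/24 ≈ 1.042; existence NOT certified by the union bound.


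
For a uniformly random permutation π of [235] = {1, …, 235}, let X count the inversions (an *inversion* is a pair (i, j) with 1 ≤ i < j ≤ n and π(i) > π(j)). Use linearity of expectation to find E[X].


Write X = Σ X_I over the C(235, 2) = 27495 pairs i < j, with X_I the indicator of one inversion.
There are 27495 indicators.
For each fixed pair i < j, the values π(i) and π(j) are two distinct elements of {1, …, 235} in uniformly random order; by symmetry P[π(i) > π(j)] = 1/2.
By linearity: E[X] = 27495 · (1/2) = C(235, 2) · (1/2) = 27495/2 = 27495/2 ≈ 13747.500000.

E[X] = 27495/2 = 13747.500000.


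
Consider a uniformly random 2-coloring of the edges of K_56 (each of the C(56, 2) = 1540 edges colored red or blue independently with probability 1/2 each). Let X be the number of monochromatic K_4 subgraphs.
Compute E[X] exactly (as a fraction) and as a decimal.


Let X = Σ_S X_S over the C(56, 4) = 367290 subsets S of size 4, where X_S = 1 if the K_4 on S is monochromatic.
For a fixed S, the K_4 on S has C(4, 2) = 6 edges. P[all 6 edges red] = (1/2)^6, and likewise for blue, so P[monochromatic] = 2·(1/2)^6 = 2^{1 − 6} = 1/32.
By linearity of expectation: E[X] = C(56, 4) · 2^{1 − 6} = 367290 · 1/32 = 183645/16.
Numerically: E[X] ≈ 11477.8125.

E[X] = C(56,4)·2^(1−C(4,2)) = 183645/16 ≈ 11477.8125.


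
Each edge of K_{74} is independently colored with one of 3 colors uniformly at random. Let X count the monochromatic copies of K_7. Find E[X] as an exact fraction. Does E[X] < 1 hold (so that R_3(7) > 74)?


E[X] = C(74, 7) · 3^{1 − 21} = 1799579064 · 3^{−20} = 1799579064/3486784401.
As a reduced fraction: E[X] = 599859688/1162261467 ≈ 0.516.
Is E[X] < 1? YES.
Since E[X] < 1, there exists a 3-coloring of K_{74} with no monochromatic K_7; hence R_3(7) > 74.

E[X] = 599859688/1162261467 ≈ 0.516; E[X] < 1, so R_3(7) > 74.


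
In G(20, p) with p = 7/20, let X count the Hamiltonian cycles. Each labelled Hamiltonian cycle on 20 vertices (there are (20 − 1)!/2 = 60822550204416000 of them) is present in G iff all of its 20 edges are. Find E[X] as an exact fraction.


K_20 has (20 − 1)!/2 = 60822550204416000 labelled Hamiltonian cycles.
For each such Hamiltonian cycle H, let X_H = 1 if all 20 edges of H are present in G. Then P[X_H = 1] = p^{20} = (7/20)^{20} = 79792266297612001/104857600000000000000000000.
By linearity: E[X] = Σ_H E[X_H] = 60822550204416000 · p^{20} = 60822550204416000 · 79792266297612001/104857600000000000000000000 = 1184855742873690605203907421/25600000000000000000.
Numerically: E[X] ≈ 4.63e+07.

E[X] = 60822550204416000 · (7/20)^{20} = 1184855742873690605203907421/25600000000000000000 ≈ 4.63e+07.


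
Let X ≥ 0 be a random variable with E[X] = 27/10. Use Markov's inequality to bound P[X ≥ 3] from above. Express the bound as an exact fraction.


μ = E[X] = 27/10, a = 3.
Markov: P[X ≥ 3] ≤ μ/a = (27/10)/3 = 9/10.
Numerically: ≈ 0.900000.
(Since a = 3 > μ = 2.700000, the bound 9/10 is < 1 and informative.)

P[X ≥ 3] ≤ 9/10 ≈ 0.900000.


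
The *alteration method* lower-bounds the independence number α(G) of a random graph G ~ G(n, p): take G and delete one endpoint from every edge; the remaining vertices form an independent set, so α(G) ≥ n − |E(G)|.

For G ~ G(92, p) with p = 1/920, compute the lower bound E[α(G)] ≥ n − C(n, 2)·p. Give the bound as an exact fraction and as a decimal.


E[|E(G)|] = C(92, 2)·p = 4186 · (1/920) = 91/20.
E[α(G)] ≥ n − E[|E(G)|] = 92 − 91/20 = 1749/20.
Numerically: ≈ 87.4500.
(This is only a lower bound; the true E[α(G)] may be larger.)

E[α(G)] ≥ 1749/20 ≈ 87.4500.


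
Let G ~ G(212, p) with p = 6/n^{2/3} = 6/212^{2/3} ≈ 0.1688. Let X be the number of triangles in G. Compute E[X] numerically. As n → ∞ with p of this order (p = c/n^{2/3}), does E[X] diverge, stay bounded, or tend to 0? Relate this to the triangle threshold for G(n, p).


Number of potential triangles: C(212, 3) = 1565620.
Each occurs with probability p³ ≈ (0.1688)³ ≈ 4.805981e-03.
By linearity: E[X] = C(212, 3)·p³ ≈ 1565620 · 4.805981e-03 ≈ 7524.3396.
Since α = 2/3 < 1, p = c/n^{2/3} ≫ 1/n is above the triangle threshold p ~ 1/n. Asymptotically E[X] ~ (c³/6)·n^{3(1−α)} = (6³/6)·n^{1} → ∞; triangles are abundant w.h.p.

E[X] ≈ 7524.3396; in regime p = Θ(1/n^{2/3}) E[X] diverges (above the triangle threshold p ~ 1/n).


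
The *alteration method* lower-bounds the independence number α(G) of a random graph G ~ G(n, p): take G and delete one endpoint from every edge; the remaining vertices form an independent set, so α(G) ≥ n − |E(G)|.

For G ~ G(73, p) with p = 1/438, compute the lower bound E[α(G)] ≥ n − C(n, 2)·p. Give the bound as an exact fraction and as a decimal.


E[|E(G)|] = C(73, 2)·p = 2628 · (1/438) = 6.
E[α(G)] ≥ n − E[|E(G)|] = 73 − 6 = 67.
Numerically: ≈ 67.00000.
(This is only a lower bound; the true E[α(G)] may be larger.)

E[α(G)] ≥ 67 ≈ 67.00000.


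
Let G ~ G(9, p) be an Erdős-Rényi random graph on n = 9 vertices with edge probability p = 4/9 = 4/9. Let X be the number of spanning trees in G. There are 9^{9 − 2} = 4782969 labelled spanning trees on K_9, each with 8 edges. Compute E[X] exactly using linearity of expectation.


K_9 has 9^{9 − 2} = 4782969 labelled spanning trees.
For each such spanning tree H, let X_H = 1 if all 8 edges of H are present in G. Then P[X_H = 1] = p^{8} = (4/9)^{8} = 65536/43046721.
Summing the indicators: E[X] = Σ_H E[X_H] = 4782969 · p^{8} = 4782969 · 65536/43046721 = 65536/9.
Numerically: E[X] ≈ 7.28e+03.

E[X] = 4782969 · (4/9)^{8} = 65536/9 ≈ 7.28e+03.


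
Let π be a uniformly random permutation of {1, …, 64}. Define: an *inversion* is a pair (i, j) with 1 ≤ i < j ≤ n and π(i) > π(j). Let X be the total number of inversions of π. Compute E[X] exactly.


Write X = Σ X_I over the C(64, 2) = 2016 pairs i < j, with X_I the indicator of one inversion.
There are 2016 indicators.
For each fixed pair i < j, the values π(i) and π(j) are two distinct elements of {1, …, 64} in uniformly random order; by symmetry P[π(i) > π(j)] = 1/2.
By linearity: E[X] = 2016 · (1/2) = C(64, 2) · (1/2) = 2016/2 = 1008 ≈ 1008.000.

E[X] = 1008 = 1008.000.


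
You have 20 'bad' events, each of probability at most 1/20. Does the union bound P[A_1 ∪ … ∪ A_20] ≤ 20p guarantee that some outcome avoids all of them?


Union bound: P[∪_{i=1}^{20} A_i] ≤ Σ_i P[A_i] ≤ 20·p = 20·(1/20) = 1.
Numerically: 1 ≈ 1.000000.
Is 1 < 1? NO.
Since the bound 1 is ≥ 1, the union bound is uninformative here; it does NOT by itself certify existence.

20·p = 1 ≈ 1.000000; existence NOT certified by the union bound.


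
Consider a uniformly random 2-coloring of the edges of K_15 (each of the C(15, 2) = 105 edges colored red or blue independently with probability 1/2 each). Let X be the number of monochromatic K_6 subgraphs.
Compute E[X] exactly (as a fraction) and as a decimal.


Let X = Σ_S X_S over the C(15, 6) = 5005 subsets S of size 6, where X_S = 1 if the K_6 on S is monochromatic.
For a fixed S, the K_6 on S has C(6, 2) = 15 edges. P[all 15 edges red] = (1/2)^15, and likewise for blue, so P[monochromatic] = 2·(1/2)^15 = 2^{1 − 15} = 1/16384.
Summing: E[X] = C(15, 6) · 2^{1 − 15} = 5005 · 1/16384 = 5005/16384.
Numerically: E[X] ≈ 0.305.

E[X] = C(15,6)·2^(1−C(6,2)) = 5005/16384 ≈ 0.305.


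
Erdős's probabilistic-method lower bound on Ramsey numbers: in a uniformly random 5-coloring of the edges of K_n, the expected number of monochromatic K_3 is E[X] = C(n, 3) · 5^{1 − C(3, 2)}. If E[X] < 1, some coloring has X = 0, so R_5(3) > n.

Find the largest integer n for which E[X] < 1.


We need C(n, 3) · 5^{1 − 3} < 1, i.e. C(n, 3) < 5^{3 − 1} = 25.
Check values of n near the boundary:
  n = 3: C(3, 3) = 1; 1 < 25? YES
  n = 4: C(4, 3) = 4; 4 < 25? YES
  n = 5: C(5, 3) = 10; 10 < 25? YES
  n = 6: C(6, 3) = 20; 20 < 25? YES
  n = 7: C(7, 3) = 35; 35 < 25? NO
  n = 8: C(8, 3) = 56; 56 < 25? NO
  n = 9: C(9, 3) = 84; 84 < 25? NO
The largest n with C(n, 3) < 25 is n = 6 (where E[X] = 4/5 ≈ 0.800). Hence R_5(3) > 6, i.e. R_5(3) ≥ 7.

Largest n = 6; hence R_5(3) > 6.


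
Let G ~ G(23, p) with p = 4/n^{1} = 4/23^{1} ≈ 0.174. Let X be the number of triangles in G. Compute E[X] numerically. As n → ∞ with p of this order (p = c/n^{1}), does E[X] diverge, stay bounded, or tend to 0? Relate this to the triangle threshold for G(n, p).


Number of potential triangles: C(23, 3) = 1771.
Each occurs with probability p³ ≈ (0.174)³ ≈ 5.26013e-03.
By linearity: E[X] = C(23, 3)·p³ ≈ 1771 · 5.26013e-03 ≈ 9.316.
Here α = 1, so p = 4/n is exactly at the triangle threshold p ~ 1/n. Asymptotically E[X] → c³/6 = 4³/6 = 32/3 ≈ 10.667, a bounded constant. In this regime the triangle count is asymptotically Poisson(c³/6).

E[X] ≈ 9.316; in regime p = Θ(1/n^{1}) E[X] stays bounded (at the triangle threshold p ~ 1/n).


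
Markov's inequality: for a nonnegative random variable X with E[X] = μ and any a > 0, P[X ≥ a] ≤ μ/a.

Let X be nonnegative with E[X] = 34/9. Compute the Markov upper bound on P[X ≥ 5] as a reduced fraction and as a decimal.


μ = E[X] = 34/9, a = 5.
Markov: P[X ≥ 5] ≤ μ/a = (34/9)/5 = 34/45.
Numerically: ≈ 0.75556.
(Since a = 5 > μ = 3.77778, the bound 34/45 is < 1 and informative.)

P[X ≥ 5] ≤ 34/45 ≈ 0.75556.


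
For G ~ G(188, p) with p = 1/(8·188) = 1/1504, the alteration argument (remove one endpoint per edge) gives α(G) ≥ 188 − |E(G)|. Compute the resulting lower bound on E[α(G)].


E[|E(G)|] = C(188, 2)·p = 17578 · (1/1504) = 187/16.
E[α(G)] ≥ n − E[|E(G)|] = 188 − 187/16 = 2821/16.
Numerically: ≈ 176.312.
(This is only a lower bound; the true E[α(G)] may be larger.)

E[α(G)] ≥ 2821/16 ≈ 176.312.


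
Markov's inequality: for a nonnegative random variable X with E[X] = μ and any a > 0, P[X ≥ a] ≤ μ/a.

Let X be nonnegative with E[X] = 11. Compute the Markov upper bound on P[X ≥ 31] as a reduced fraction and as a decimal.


μ = E[X] = 11, a = 31.
Markov: P[X ≥ 31] ≤ μ/a = (11)/31 = 11/31.
Numerically: ≈ 0.3548.
(Since a = 31 > μ = 11.0000, the bound 11/31 is < 1 and informative.)

P[X ≥ 31] ≤ 11/31 ≈ 0.3548.


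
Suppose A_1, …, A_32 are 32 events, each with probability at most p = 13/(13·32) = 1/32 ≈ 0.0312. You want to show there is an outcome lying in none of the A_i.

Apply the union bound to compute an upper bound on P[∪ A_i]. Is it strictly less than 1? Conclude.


Union bound: P[∪_{i=1}^{32} A_i] ≤ Σ_i P[A_i] ≤ 32·p = 32·(1/32) = 1.
Numerically: 1 ≈ 1.0000.
Is 1 < 1? NO.
Since the bound 1 is ≥ 1, the union bound is uninformative here; it does NOT by itself certify existence.

32·p = 1 ≈ 1.0000; existence NOT certified by the union bound.


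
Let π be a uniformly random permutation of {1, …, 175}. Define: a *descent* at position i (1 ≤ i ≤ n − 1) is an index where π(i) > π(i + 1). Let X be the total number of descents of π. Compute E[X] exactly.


Write X = Σ X_I over i = 1, …, 174, with X_I the indicator of one descent.
There are 174 indicators.
For each fixed i, the pair (π(i), π(i+1)) is a uniformly random ordered pair of distinct values from {1, …, 175}; by symmetry P[π(i) > π(i+1)] = 1/2.
By linearity: E[X] = 174 · (1/2) = (175 − 1) · (1/2) = 87 ≈ 87.000000.

E[X] = 87 = 87.000000.


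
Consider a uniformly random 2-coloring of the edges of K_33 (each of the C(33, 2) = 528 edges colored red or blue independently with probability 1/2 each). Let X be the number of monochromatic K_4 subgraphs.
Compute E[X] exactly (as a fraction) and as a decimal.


Let X = Σ_S X_S over the C(33, 4) = 40920 subsets S of size 4, where X_S = 1 if the K_4 on S is monochromatic.
For a fixed S, the K_4 on S has C(4, 2) = 6 edges. P[all 6 edges red] = (1/2)^6, and likewise for blue, so P[monochromatic] = 2·(1/2)^6 = 2^{1 − 6} = 1/32.
Summing: E[X] = C(33, 4) · 2^{1 − 6} = 40920 · 1/32 = 5115/4.
Numerically: E[X] ≈ 1278.75000.

E[X] = C(33,4)·2^(1−C(4,2)) = 5115/4 ≈ 1278.75000.
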